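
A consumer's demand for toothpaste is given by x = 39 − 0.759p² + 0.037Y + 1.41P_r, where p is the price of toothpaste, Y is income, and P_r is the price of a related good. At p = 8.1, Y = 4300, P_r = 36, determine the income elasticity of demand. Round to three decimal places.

First evaluate x: 39 − 0.759(8.1)² + 0.037(4300) + 1.41(36) = 39 − 49.798 + 159.1 + 50.76 = 199.062.
∂x/∂Y = +0.037, so E_I = 0.037·(4300/199.062) ≈ 0.799.
E_I ∈ (0,1): normal good (necessity).

0.799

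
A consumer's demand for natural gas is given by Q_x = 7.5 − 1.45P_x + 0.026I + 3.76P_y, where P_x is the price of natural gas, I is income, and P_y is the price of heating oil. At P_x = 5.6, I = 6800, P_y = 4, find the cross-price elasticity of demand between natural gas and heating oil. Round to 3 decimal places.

Evaluating quantity at (P_x, I, P_y) gives Q_x = 7.5 − 1.45(5.6) + 0.026(6800) + 3.76(4) = 7.5 − 8.12 + 176.8 + 15.04 = 191.22.
∂Q_x/∂P_y = +3.76, so E_xy = 3.76·(4/191.22) ≈ 0.079.
E_xy > 0: the goods are substitutes.

0.079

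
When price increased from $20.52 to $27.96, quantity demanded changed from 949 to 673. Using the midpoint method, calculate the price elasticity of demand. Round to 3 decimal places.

-1.109

%ΔQ = (673 − 949)/[(949 + 673)/2] = -276/811 ≈ -0.3403.
%Δp = (27.96 − 20.52)/[(20.52 + 27.96)/2] = 7.44/24.24 ≈ 0.3069.
Arc elasticity E = %ΔQ/%Δp ≈ -0.3403/0.3069 ≈ -1.109.
|E| > 1: demand is elastic over this range.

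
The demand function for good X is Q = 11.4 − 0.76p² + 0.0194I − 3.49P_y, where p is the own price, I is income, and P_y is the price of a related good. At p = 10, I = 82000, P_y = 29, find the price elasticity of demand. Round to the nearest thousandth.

-0.107

Q = 11.4 − 0.76(10)² + 0.0194(82000) − 3.49(29) = 11.4 − 76 + 1590.8 − 101.21 = 1424.99.
∂Q/∂p = −2·0.76·p = -15.2, so E_p = -15.2·(10/1424.99) ≈ -0.107.
|E_p| < 1: demand is inelastic.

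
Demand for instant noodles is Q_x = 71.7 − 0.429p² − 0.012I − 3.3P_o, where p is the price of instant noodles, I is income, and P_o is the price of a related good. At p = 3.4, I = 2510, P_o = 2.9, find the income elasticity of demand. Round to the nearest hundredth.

First evaluate Q_x: 71.7 − 0.429(3.4)² − 0.012(2510) − 3.3(2.9) = 71.7 − 4.9592 − 30.12 − 9.57 = 27.0508.
∂Q_x/∂I = −0.012, so E_I = -0.012·(2510/27.0508) ≈ -1.11.
E_I < 0: inferior good.

-1.11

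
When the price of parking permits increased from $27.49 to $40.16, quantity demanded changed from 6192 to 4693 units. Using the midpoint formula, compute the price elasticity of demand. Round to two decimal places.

-0.74

%Δq = (4693 − 6192)/[(6192 + 4693)/2] = -1499/5442.5 ≈ -0.2754.
%Δp = (40.16 − 27.49)/[(27.49 + 40.16)/2] = 12.67/33.825 ≈ 0.3746.
Arc elasticity E = %Δq/%Δp ≈ -0.2754/0.3746 ≈ -0.74.
|E| < 1: demand is inelastic over this range.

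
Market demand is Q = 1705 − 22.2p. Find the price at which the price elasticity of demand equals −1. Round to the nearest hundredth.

38.40

For linear demand Q = a − bp, E = −bp/(a − bp). |E| = 1 ⇒ bp = a − bp ⇒ p = a/(2b).
p = 1705/(2·22.2) ≈ 38.40.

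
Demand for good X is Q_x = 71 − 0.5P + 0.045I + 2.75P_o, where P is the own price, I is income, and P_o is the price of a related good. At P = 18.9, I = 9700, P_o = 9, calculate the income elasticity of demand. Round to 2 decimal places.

At the given point, Q_x = 71 − 0.5(18.9) + 0.045(9700) + 2.75(9) = 71 − 9.45 + 436.5 + 24.75 = 522.8.
∂Q_x/∂I = +0.045, so E_I = 0.045·(9700/522.8) ≈ 0.83.
E_I ∈ (0,1): normal good (necessity).

0.83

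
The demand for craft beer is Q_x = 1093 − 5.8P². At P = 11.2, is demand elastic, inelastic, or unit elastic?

elastic

At P = 11.2, Q_x = 365.448.
dQ_x/dP = −2·5.8·P = −129.92.
Point elasticity E = (dQ_x/dP)·(P/Q_x) = -129.92 × 11.2/365.448 ≈ -3.982.
|E| ≈ 3.982 > 1, so demand is elastic.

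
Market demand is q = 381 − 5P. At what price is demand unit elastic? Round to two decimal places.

38.10

For linear demand q = a − bP, E = −bP/(a − bP). |E| = 1 ⇒ bP = a − bP ⇒ P = a/(2b).
P = 381/(2·5) = 38.10.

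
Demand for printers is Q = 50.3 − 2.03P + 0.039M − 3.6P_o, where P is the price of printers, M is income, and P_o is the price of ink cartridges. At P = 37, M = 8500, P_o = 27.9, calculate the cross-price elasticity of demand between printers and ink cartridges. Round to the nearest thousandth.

First evaluate Q: 50.3 − 2.03(37) + 0.039(8500) − 3.6(27.9) = 50.3 − 75.11 + 331.5 − 100.44 = 206.25.
∂Q/∂P_o = −3.6, so E_xy = -3.6·(27.9/206.25) ≈ -0.487.
E_xy < 0: the goods are complements.

-0.487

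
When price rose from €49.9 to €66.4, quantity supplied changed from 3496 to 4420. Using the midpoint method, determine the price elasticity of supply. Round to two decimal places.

%Δq = (4420 − 3496)/[(3496 + 4420)/2] = 924/3958 ≈ 0.2335.
%Δp = (66.4 − 49.9)/[(49.9 + 66.4)/2] = 16.5/58.15 ≈ 0.2837.
Arc elasticity E = %Δq/%Δp ≈ 0.2335/0.2837 ≈ 0.82.
|E| < 1: supply is inelastic over this range.

0.82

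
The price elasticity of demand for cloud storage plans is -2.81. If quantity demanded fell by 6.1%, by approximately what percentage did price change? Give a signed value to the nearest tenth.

%ΔQ ≈ E × %ΔP ⇒ %ΔP = %ΔQ / E = (-6.1%)/(-2.81) ≈ 2.2%.

2.2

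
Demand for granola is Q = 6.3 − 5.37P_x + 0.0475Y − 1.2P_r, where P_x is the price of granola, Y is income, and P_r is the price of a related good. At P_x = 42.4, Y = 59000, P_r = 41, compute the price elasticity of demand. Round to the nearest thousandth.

-0.090

Substituting, Q = 6.3 − 5.37(42.4) + 0.0475(59000) − 1.2(41) = 6.3 − 227.688 + 2802.5 − 49.2 = 2531.912.
∂Q/∂P_x = −5.37, so E_p = (−5.37)·(42.4/2531.912) ≈ -0.090.
|E_p| < 1: demand is inelastic.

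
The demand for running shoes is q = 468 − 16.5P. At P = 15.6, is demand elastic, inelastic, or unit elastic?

At P = 15.6, q = 210.6.
dq/dP = −16.5.
Point elasticity E = (dq/dP)·(P/q) = -16.5 × 15.6/210.6 ≈ -1.222.
|E| ≈ 1.222 > 1, so demand is elastic.

elastic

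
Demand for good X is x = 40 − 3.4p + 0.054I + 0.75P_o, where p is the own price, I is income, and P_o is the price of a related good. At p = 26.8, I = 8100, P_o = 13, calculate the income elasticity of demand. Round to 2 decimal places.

1.10

Evaluating quantity at (p, I, P_o) gives x = 40 − 3.4(26.8) + 0.054(8100) + 0.75(13) = 40 − 91.12 + 437.4 + 9.75 = 396.03.
∂x/∂I = +0.054, so E_I = 0.054·(8100/396.03) ≈ 1.10.
E_I > 1: normal good (luxury).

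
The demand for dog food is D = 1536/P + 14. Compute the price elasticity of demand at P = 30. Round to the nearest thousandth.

-0.785

At P = 30, D = 65.2.
dD/dP = −1536/P² = −1.7067.
Point elasticity E = (dD/dP)·(P/D) = -1.7067 × 30/65.2 ≈ -0.785.
|E| < 1, so demand is inelastic at this price.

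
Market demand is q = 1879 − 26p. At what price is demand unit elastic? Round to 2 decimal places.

36.13

For linear demand q = a − bp, E = −bp/(a − bp). |E| = 1 ⇒ bp = a − bp ⇒ p = a/(2b).
p = 1879/(2·26) ≈ 36.13.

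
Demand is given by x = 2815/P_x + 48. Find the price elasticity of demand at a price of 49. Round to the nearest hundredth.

-0.54

At P_x = 49, x = 105.449.
dx/dP_x = −2815/P_x² = −1.1724.
Point elasticity E = (dx/dP_x)·(P_x/x) = -1.1724 × 49/105.449 ≈ -0.54.
|E| < 1, so demand is inelastic at this price.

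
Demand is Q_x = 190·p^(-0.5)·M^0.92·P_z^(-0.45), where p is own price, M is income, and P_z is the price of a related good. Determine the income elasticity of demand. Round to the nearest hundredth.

0.92

For a Cobb–Douglas (constant-elasticity) form Q_x = A·M^α·…, the elasticity with respect to M equals the exponent α at every point.
Here the exponent on M is 0.92, so the income elasticity of demand is 0.92.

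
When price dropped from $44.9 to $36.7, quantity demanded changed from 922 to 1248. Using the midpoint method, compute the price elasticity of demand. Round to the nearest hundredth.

-1.49

%Δq = (1248 − 922)/[(922 + 1248)/2] = 326/1085 ≈ 0.3005.
%ΔP = (36.7 − 44.9)/[(44.9 + 36.7)/2] = -8.2/40.8 ≈ -0.2010.
Arc elasticity E = %Δq/%ΔP ≈ 0.3005/-0.2010 ≈ -1.49.
|E| > 1: demand is elastic over this range.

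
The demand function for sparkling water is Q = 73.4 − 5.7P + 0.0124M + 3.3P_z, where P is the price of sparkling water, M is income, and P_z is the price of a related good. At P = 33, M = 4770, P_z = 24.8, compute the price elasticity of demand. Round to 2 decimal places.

-7.16

Q = 73.4 − 5.7(33) + 0.0124(4770) + 3.3(24.8) = 73.4 − 188.1 + 59.148 + 81.84 = 26.288.
∂Q/∂P = −5.7, so E_p = (−5.7)·(33/26.288) ≈ -7.16.
|E_p| > 1: demand is elastic.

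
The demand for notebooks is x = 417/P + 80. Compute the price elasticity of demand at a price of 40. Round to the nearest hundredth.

-0.12

At P = 40, x = 90.425.
dx/dP = −417/P² = −0.2606.
Point elasticity E = (dx/dP)·(P/x) = -0.2606 × 40/90.425 ≈ -0.12.
|E| < 1, so demand is inelastic at this price.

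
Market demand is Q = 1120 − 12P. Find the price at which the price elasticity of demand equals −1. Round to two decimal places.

46.67

For linear demand Q = a − bP, E = −bP/(a − bP). |E| = 1 ⇒ bP = a − bP ⇒ P = a/(2b).
P = 1120/(2·12) ≈ 46.67.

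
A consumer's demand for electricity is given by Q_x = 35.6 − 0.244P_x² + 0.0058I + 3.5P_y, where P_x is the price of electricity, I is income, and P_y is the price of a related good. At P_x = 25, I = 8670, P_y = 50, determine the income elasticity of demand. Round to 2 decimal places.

0.46

Q_x = 35.6 − 0.244(25)² + 0.0058(8670) + 3.5(50) = 35.6 − 152.5 + 50.286 + 175 = 108.386.
∂Q_x/∂I = +0.0058, so E_I = 0.0058·(8670/108.386) ≈ 0.46.
E_I ∈ (0,1): normal good (necessity).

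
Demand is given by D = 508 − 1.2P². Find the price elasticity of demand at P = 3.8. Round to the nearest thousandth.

-0.071

At P = 3.8, D = 490.672.
dD/dP = −2·1.2·P = −9.12.
Point elasticity E = (dD/dP)·(P/D) = -9.12 × 3.8/490.672 ≈ -0.071.
|E| < 1, so demand is inelastic at this price.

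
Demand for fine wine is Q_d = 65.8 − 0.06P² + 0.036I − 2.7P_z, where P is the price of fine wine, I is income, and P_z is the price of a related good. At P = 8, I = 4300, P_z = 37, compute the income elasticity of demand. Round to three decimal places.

First evaluate Q_d: 65.8 − 0.06(8)² + 0.036(4300) − 2.7(37) = 65.8 − 3.84 + 154.8 − 99.9 = 116.86.
∂Q_d/∂I = +0.036, so E_I = 0.036·(4300/116.86) ≈ 1.325.
E_I > 1: normal good (luxury).

1.325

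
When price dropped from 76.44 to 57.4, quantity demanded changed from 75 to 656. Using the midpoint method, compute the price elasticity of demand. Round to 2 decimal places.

%ΔQ = (656 − 75)/[(75 + 656)/2] = 581/365.5 ≈ 1.5896.
%ΔP = (57.4 − 76.44)/[(76.44 + 57.4)/2] = -19.04/66.92 ≈ -0.2845.
Arc elasticity E = %ΔQ/%ΔP ≈ 1.5896/-0.2845 ≈ -5.59.
|E| > 1: demand is elastic over this range.

-5.59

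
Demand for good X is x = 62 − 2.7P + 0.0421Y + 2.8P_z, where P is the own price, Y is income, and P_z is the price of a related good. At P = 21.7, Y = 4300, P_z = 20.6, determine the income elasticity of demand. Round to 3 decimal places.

0.748

At the given point, x = 62 − 2.7(21.7) + 0.0421(4300) + 2.8(20.6) = 62 − 58.59 + 181.03 + 57.68 = 242.12.
∂x/∂Y = +0.0421, so E_I = 0.0421·(4300/242.12) ≈ 0.748.
E_I ∈ (0,1): normal good (necessity).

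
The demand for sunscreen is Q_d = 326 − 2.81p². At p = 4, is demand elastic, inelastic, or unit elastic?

inelastic

At p = 4, Q_d = 281.04.
dQ_d/dp = −2·2.81·p = −22.48.
Point elasticity E = (dQ_d/dp)·(p/Q_d) = -22.48 × 4/281.04 ≈ -0.320.
|E| ≈ 0.320 < 1, so demand is inelastic.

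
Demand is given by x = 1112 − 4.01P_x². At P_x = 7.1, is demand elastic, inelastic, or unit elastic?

At P_x = 7.1, x = 909.8559.
dx/dP_x = −2·4.01·P_x = −56.942.
Point elasticity E = (dx/dP_x)·(P_x/x) = -56.942 × 7.1/909.8559 ≈ -0.444.
|E| ≈ 0.444 < 1, so demand is inelastic.

inelastic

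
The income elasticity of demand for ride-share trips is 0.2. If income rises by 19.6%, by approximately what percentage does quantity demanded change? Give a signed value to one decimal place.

%ΔQ ≈ E × %ΔI = (0.2) × (19.6%) ≈ 3.9%.

3.9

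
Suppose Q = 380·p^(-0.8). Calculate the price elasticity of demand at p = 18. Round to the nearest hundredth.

-0.80

For a Cobb–Douglas (constant-elasticity) form Q = A·p^α·…, the elasticity with respect to p equals the exponent α at every point.
Here the exponent on p is -0.8, so the price elasticity of demand is -0.80.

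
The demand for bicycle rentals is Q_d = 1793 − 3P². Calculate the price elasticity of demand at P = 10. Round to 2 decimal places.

-0.40

At P = 10, Q_d = 1493.
dQ_d/dP = −2·3·P = −60.
Point elasticity E = (dQ_d/dP)·(P/Q_d) = -60 × 10/1493 ≈ -0.40.
|E| < 1, so demand is inelastic at this price.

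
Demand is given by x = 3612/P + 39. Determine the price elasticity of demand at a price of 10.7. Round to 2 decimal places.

-0.90

At P = 10.7, x = 376.5701.
dx/dP = −3612/P² = −31.5486.
Point elasticity E = (dx/dP)·(P/x) = -31.5486 × 10.7/376.5701 ≈ -0.90.
|E| < 1, so demand is inelastic at this price.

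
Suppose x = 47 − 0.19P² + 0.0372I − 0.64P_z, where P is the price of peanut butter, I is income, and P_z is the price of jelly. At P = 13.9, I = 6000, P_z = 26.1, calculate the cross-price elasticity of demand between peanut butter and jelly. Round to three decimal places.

First evaluate x: 47 − 0.19(13.9)² + 0.0372(6000) − 0.64(26.1) = 47 − 36.7099 + 223.2 − 16.704 = 216.7861.
∂x/∂P_z = −0.64, so E_xy = -0.64·(26.1/216.7861) ≈ -0.077.
E_xy < 0: the goods are complements.

-0.077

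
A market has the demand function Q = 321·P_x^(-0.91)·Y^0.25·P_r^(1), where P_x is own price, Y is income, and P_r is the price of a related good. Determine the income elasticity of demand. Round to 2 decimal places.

For a Cobb–Douglas (constant-elasticity) form Q = A·Y^α·…, the elasticity with respect to Y equals the exponent α at every point.
Here the exponent on Y is 0.25, so the income elasticity of demand is 0.25.

0.25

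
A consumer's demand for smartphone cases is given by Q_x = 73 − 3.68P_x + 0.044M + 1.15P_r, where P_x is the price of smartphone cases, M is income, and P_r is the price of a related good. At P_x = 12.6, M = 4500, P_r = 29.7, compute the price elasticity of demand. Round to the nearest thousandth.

Substituting, Q_x = 73 − 3.68(12.6) + 0.044(4500) + 1.15(29.7) = 73 − 46.368 + 198 + 34.155 = 258.787.
∂Q_x/∂P_x = −3.68, so E_p = (−3.68)·(12.6/258.787) ≈ -0.179.
|E_p| < 1: demand is inelastic.

-0.179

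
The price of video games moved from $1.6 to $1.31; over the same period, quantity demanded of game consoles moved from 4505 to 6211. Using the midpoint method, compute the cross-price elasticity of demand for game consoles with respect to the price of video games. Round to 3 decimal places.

%ΔQ_x = (6211 − 4505)/[(4505+6211)/2] = 1706/5358 ≈ 0.3184.
%ΔP_y = (1.31 − 1.6)/[(1.6+1.31)/2] ≈ -0.1993.
E_xy = 0.3184/-0.1993 ≈ -1.598.
E_xy < 0, so game consoles and video games are complements.

-1.598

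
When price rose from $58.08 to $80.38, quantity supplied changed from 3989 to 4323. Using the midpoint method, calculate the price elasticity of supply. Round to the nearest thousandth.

%Δq = (4323 − 3989)/[(3989 + 4323)/2] = 334/4156 ≈ 0.0804.
%Δp = (80.38 − 58.08)/[(58.08 + 80.38)/2] = 22.3/69.23 ≈ 0.3221.
Arc elasticity E = %Δq/%Δp ≈ 0.0804/0.3221 ≈ 0.249.
|E| < 1: supply is inelastic over this range.

0.249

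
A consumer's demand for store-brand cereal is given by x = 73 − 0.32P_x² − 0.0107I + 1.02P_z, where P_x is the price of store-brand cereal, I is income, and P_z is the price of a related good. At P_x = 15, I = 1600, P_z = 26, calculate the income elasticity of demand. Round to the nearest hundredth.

-1.65

x = 73 − 0.32(15)² − 0.0107(1600) + 1.02(26) = 73 − 72 − 17.12 + 26.52 = 10.4.
∂x/∂I = −0.0107, so E_I = -0.0107·(1600/10.4) ≈ -1.65.
E_I < 0: inferior good.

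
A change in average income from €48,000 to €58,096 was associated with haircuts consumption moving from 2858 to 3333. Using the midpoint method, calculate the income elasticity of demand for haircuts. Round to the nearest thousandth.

%ΔQ = (3333 − 2858)/[(2858+3333)/2] = 475/3095.5 ≈ 0.1534.
%ΔY = (58,096 − 48,000)/[(48,000+58,096)/2] = 10096/53048 ≈ 0.1903.
E_I = %ΔQ/%ΔY ≈ 0.806.
E_I ∈ (0,1): normal good (necessity).

0.806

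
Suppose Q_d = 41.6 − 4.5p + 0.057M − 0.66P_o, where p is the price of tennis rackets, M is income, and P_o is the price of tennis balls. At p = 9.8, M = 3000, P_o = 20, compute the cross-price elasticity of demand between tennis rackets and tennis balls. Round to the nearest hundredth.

Evaluating quantity at (p, M, P_o) gives Q_d = 41.6 − 4.5(9.8) + 0.057(3000) − 0.66(20) = 41.6 − 44.1 + 171 − 13.2 = 155.3.
∂Q_d/∂P_o = −0.66, so E_xy = -0.66·(20/155.3) ≈ -0.08.
E_xy < 0: the goods are complements.

-0.08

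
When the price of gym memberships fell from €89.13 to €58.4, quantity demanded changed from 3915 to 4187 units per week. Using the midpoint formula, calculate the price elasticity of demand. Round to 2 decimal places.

%ΔQ = (4187 − 3915)/[(3915 + 4187)/2] = 272/4051 ≈ 0.0671.
%Δp = (58.4 − 89.13)/[(89.13 + 58.4)/2] = -30.73/73.765 ≈ -0.4166.
Arc elasticity E = %ΔQ/%Δp ≈ 0.0671/-0.4166 ≈ -0.16.
|E| < 1: demand is inelastic over this range.

-0.16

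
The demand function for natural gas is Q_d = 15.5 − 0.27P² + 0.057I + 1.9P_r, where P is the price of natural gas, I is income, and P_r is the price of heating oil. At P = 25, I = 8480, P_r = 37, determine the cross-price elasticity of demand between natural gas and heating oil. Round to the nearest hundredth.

Substituting, Q_d = 15.5 − 0.27(25)² + 0.057(8480) + 1.9(37) = 15.5 − 168.75 + 483.36 + 70.3 = 400.41.
∂Q_d/∂P_r = +1.9, so E_xy = 1.9·(37/400.41) ≈ 0.18.
E_xy > 0: the goods are substitutes.

0.18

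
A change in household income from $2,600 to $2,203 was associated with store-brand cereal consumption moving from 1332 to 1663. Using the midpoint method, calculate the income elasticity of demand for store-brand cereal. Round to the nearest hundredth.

%ΔQ = (1663 − 1332)/[(1332+1663)/2] = 331/1497.5 ≈ 0.2210.
%ΔI = (2,203 − 2,600)/[(2,600+2,203)/2] = -397/2401.5 ≈ -0.1653.
E_I = %ΔQ/%ΔI ≈ -1.34.
E_I < 0: inferior good.

-1.34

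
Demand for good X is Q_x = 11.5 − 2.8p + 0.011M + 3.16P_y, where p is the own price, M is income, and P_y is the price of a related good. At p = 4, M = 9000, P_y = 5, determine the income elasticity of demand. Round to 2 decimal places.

At the given point, Q_x = 11.5 − 2.8(4) + 0.011(9000) + 3.16(5) = 11.5 − 11.2 + 99 + 15.8 = 115.1.
∂Q_x/∂M = +0.011, so E_I = 0.011·(9000/115.1) ≈ 0.86.
E_I ∈ (0,1): normal good (necessity).

0.86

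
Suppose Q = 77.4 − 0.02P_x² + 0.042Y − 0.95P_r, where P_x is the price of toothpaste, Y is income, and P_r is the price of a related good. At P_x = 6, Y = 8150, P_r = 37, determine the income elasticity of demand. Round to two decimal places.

0.89

Evaluating quantity at (P_x, Y, P_r) gives Q = 77.4 − 0.02(6)² + 0.042(8150) − 0.95(37) = 77.4 − 0.72 + 342.3 − 35.15 = 383.83.
∂Q/∂Y = +0.042, so E_I = 0.042·(8150/383.83) ≈ 0.89.
E_I ∈ (0,1): normal good (necessity).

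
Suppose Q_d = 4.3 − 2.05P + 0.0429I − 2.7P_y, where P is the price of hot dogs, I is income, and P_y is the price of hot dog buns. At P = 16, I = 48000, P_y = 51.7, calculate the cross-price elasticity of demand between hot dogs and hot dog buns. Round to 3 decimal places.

First evaluate Q_d: 4.3 − 2.05(16) + 0.0429(48000) − 2.7(51.7) = 4.3 − 32.8 + 2059.2 − 139.59 = 1891.11.
∂Q_d/∂P_y = −2.7, so E_xy = -2.7·(51.7/1891.11) ≈ -0.074.
E_xy < 0: the goods are complements.

-0.074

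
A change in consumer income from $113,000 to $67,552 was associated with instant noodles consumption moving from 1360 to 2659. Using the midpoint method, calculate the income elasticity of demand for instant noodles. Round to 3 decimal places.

-1.284

%ΔQ = (2659 − 1360)/[(1360+2659)/2] = 1299/2009.5 ≈ 0.6464.
%ΔY = (67,552 − 113,000)/[(113,000+67,552)/2] = -45448/90276 ≈ -0.5034.
E_I = %ΔQ/%ΔY ≈ -1.284.
E_I < 0: inferior good.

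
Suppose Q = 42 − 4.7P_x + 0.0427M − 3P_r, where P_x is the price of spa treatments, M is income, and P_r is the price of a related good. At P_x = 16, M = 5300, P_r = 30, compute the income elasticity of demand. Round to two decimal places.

2.19

Evaluating quantity at (P_x, M, P_r) gives Q = 42 − 4.7(16) + 0.0427(5300) − 3(30) = 42 − 75.2 + 226.31 − 90 = 103.11.
∂Q/∂M = +0.0427, so E_I = 0.0427·(5300/103.11) ≈ 2.19.
E_I > 1: normal good (luxury).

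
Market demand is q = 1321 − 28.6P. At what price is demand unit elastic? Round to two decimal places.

23.09

For linear demand q = a − bP, E = −bP/(a − bP). |E| = 1 ⇒ bP = a − bP ⇒ P = a/(2b).
P = 1321/(2·28.6) ≈ 23.09.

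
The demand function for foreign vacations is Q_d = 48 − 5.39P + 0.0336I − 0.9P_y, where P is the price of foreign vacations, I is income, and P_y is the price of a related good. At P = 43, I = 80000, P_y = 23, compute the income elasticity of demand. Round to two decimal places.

1.08

At the given point, Q_d = 48 − 5.39(43) + 0.0336(80000) − 0.9(23) = 48 − 231.77 + 2688 − 20.7 = 2483.53.
∂Q_d/∂I = +0.0336, so E_I = 0.0336·(80000/2483.53) ≈ 1.08.
E_I > 1: normal good (luxury).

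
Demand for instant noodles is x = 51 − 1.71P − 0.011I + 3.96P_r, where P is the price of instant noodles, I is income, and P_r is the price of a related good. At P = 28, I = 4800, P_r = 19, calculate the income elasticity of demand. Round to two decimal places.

-2.07

At the given point, x = 51 − 1.71(28) − 0.011(4800) + 3.96(19) = 51 − 47.88 − 52.8 + 75.24 = 25.56.
∂x/∂I = −0.011, so E_I = -0.011·(4800/25.56) ≈ -2.07.
E_I < 0: inferior good.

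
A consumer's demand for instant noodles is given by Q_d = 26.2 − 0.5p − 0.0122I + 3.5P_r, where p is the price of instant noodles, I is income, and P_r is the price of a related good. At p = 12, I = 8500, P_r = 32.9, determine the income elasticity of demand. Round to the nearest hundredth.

-3.28

Substituting, Q_d = 26.2 − 0.5(12) − 0.0122(8500) + 3.5(32.9) = 26.2 − 6 − 103.7 + 115.15 = 31.65.
∂Q_d/∂I = −0.0122, so E_I = -0.0122·(8500/31.65) ≈ -3.28.
E_I < 0: inferior good.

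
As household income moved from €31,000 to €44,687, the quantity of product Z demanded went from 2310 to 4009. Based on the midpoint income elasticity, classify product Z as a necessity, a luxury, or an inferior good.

%ΔQ = (4009 − 2310)/[(2310+4009)/2] = 1699/3159.5 ≈ 0.5377.
%ΔM = (44,687 − 31,000)/[(31,000+44,687)/2] = 13687/37843.5 ≈ 0.3617.
E_I = %ΔQ/%ΔM ≈ 1.487.
E_I > 1: normal good (luxury).

luxury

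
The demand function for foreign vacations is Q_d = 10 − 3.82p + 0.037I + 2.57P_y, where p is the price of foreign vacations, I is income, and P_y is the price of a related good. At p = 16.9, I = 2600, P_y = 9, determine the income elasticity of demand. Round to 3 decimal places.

1.485

At the given point, Q_d = 10 − 3.82(16.9) + 0.037(2600) + 2.57(9) = 10 − 64.558 + 96.2 + 23.13 = 64.772.
∂Q_d/∂I = +0.037, so E_I = 0.037·(2600/64.772) ≈ 1.485.
E_I > 1: normal good (luxury).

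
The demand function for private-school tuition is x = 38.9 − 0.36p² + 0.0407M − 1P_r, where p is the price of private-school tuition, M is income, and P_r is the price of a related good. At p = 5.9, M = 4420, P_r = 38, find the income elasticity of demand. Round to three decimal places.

1.069

First evaluate x: 38.9 − 0.36(5.9)² + 0.0407(4420) − 1(38) = 38.9 − 12.5316 + 179.894 − 38 = 168.2624.
∂x/∂M = +0.0407, so E_I = 0.0407·(4420/168.2624) ≈ 1.069.
E_I > 1: normal good (luxury).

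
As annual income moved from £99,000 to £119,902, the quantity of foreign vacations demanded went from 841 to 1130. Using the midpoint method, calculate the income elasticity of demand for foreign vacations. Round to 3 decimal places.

%ΔQ = (1130 − 841)/[(841+1130)/2] = 289/985.5 ≈ 0.2933.
%ΔY = (119,902 − 99,000)/[(99,000+119,902)/2] = 20902/109451 ≈ 0.1910.
E_I = %ΔQ/%ΔY ≈ 1.536.
E_I > 1: normal good (luxury).

1.536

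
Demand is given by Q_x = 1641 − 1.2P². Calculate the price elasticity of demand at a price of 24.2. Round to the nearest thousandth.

At P = 24.2, Q_x = 938.232.
dQ_x/dP = −2·1.2·P = −58.08.
Point elasticity E = (dQ_x/dP)·(P/Q_x) = -58.08 × 24.2/938.232 ≈ -1.498.
|E| > 1, so demand is elastic at this price.

-1.498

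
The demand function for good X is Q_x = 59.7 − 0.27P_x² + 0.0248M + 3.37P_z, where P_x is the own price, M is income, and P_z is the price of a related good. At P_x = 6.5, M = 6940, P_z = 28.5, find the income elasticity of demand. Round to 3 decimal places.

0.544

Q_x = 59.7 − 0.27(6.5)² + 0.0248(6940) + 3.37(28.5) = 59.7 − 11.4075 + 172.112 + 96.045 = 316.4495.
∂Q_x/∂M = +0.0248, so E_I = 0.0248·(6940/316.4495) ≈ 0.544.
E_I ∈ (0,1): normal good (necessity).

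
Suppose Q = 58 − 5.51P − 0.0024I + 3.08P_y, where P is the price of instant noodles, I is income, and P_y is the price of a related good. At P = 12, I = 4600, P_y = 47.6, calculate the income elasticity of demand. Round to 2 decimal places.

Substituting, Q = 58 − 5.51(12) − 0.0024(4600) + 3.08(47.6) = 58 − 66.12 − 11.04 + 146.608 = 127.448.
∂Q/∂I = −0.0024, so E_I = -0.0024·(4600/127.448) ≈ -0.09.
E_I < 0: inferior good.

-0.09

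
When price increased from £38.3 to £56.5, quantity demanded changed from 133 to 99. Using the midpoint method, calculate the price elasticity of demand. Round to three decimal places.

%Δq = (99 − 133)/[(133 + 99)/2] = -34/116 ≈ -0.2931.
%Δp = (56.5 − 38.3)/[(38.3 + 56.5)/2] = 18.2/47.4 ≈ 0.3840.
Arc elasticity E = %Δq/%Δp ≈ -0.2931/0.3840 ≈ -0.763.
|E| < 1: demand is inelastic over this range.

-0.763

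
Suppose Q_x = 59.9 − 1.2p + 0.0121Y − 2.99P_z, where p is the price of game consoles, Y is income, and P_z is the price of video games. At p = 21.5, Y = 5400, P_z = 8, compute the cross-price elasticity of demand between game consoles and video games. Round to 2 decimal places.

-0.32

Substituting, Q_x = 59.9 − 1.2(21.5) + 0.0121(5400) − 2.99(8) = 59.9 − 25.8 + 65.34 − 23.92 = 75.52.
∂Q_x/∂P_z = −2.99, so E_xy = -2.99·(8/75.52) ≈ -0.32.
E_xy < 0: the goods are complements.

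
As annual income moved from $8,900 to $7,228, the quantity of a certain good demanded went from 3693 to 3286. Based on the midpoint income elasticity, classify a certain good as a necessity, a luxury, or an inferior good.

%ΔQ = (3286 − 3693)/[(3693+3286)/2] = -407/3489.5 ≈ -0.1166.
%ΔI = (7,228 − 8,900)/[(8,900+7,228)/2] = -1672/8064 ≈ -0.2073.
E_I = %ΔQ/%ΔI ≈ 0.563.
E_I ∈ (0,1): normal good (necessity).

necessity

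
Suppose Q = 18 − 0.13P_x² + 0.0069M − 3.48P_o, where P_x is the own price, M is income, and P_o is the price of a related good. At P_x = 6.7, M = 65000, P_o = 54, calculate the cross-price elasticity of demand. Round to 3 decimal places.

At the given point, Q = 18 − 0.13(6.7)² + 0.0069(65000) − 3.48(54) = 18 − 5.8357 + 448.5 − 187.92 = 272.7443.
∂Q/∂P_o = −3.48, so E_xy = -3.48·(54/272.7443) ≈ -0.689.
E_xy < 0: the goods are complements.

-0.689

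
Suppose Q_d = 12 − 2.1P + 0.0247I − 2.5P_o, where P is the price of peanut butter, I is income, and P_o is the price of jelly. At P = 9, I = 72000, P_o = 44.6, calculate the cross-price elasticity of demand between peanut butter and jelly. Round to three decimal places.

First evaluate Q_d: 12 − 2.1(9) + 0.0247(72000) − 2.5(44.6) = 12 − 18.9 + 1778.4 − 111.5 = 1660.
∂Q_d/∂P_o = −2.5, so E_xy = -2.5·(44.6/1660) ≈ -0.067.
E_xy < 0: the goods are complements.

-0.067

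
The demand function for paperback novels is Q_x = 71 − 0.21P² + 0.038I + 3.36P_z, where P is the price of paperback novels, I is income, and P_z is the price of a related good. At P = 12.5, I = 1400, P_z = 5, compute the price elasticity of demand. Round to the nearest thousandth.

-0.607

At the given point, Q_x = 71 − 0.21(12.5)² + 0.038(1400) + 3.36(5) = 71 − 32.8125 + 53.2 + 16.8 = 108.1875.
∂Q_x/∂P = −2·0.21·P = -5.25, so E_p = -5.25·(12.5/108.1875) ≈ -0.607.
|E_p| < 1: demand is inelastic.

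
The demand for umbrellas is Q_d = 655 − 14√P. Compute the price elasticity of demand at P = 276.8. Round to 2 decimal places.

At P = 276.8, Q_d = 422.0777.
dQ_d/dP = −14/(2√P) = −14/(2·16.6373).
Point elasticity E = (dQ_d/dP)·(P/Q_d) = -0.4207 × 276.8/422.0777 ≈ -0.28.
|E| < 1, so demand is inelastic at this price.

-0.28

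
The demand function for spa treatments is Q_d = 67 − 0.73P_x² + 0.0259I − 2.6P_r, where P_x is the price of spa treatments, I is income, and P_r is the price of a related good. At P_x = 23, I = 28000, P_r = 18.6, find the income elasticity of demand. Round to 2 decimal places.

2.03

At the given point, Q_d = 67 − 0.73(23)² + 0.0259(28000) − 2.6(18.6) = 67 − 386.17 + 725.2 − 48.36 = 357.67.
∂Q_d/∂I = +0.0259, so E_I = 0.0259·(28000/357.67) ≈ 2.03.
E_I > 1: normal good (luxury).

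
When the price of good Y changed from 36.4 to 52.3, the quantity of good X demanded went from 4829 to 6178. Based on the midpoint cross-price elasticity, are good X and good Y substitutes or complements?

%ΔQ_x = (6178 − 4829)/[(4829+6178)/2] = 1349/5503.5 ≈ 0.2451.
%ΔP_y = (52.3 − 36.4)/[(36.4+52.3)/2] ≈ 0.3585.
E_xy = 0.2451/0.3585 ≈ 0.684.
E_xy > 0, so the goods are substitutes.

substitutes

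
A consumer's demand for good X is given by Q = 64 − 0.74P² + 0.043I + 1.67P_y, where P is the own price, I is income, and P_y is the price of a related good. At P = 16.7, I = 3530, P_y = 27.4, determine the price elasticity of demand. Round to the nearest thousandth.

-7.482

Substituting, Q = 64 − 0.74(16.7)² + 0.043(3530) + 1.67(27.4) = 64 − 206.3786 + 151.79 + 45.758 = 55.1694.
∂Q/∂P = −2·0.74·P = -24.716, so E_p = -24.716·(16.7/55.1694) ≈ -7.482.
|E_p| > 1: demand is elastic.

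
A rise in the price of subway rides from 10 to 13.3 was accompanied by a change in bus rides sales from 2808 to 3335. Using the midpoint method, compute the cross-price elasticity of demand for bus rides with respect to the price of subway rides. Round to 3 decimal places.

%ΔQ_x = (3335 − 2808)/[(2808+3335)/2] = 527/3071.5 ≈ 0.1716.
%ΔP_y = (13.3 − 10)/[(10+13.3)/2] ≈ 0.2833.
E_xy = 0.1716/0.2833 ≈ 0.606.
E_xy > 0, so bus rides and subway rides are substitutes.

0.606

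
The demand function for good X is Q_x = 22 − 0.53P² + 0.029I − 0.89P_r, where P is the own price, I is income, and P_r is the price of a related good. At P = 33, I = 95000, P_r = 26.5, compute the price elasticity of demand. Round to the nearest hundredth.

-0.53

At the given point, Q_x = 22 − 0.53(33)² + 0.029(95000) − 0.89(26.5) = 22 − 577.17 + 2755 − 23.585 = 2176.245.
∂Q_x/∂P = −2·0.53·P = -34.98, so E_p = -34.98·(33/2176.245) ≈ -0.53.
|E_p| < 1: demand is inelastic.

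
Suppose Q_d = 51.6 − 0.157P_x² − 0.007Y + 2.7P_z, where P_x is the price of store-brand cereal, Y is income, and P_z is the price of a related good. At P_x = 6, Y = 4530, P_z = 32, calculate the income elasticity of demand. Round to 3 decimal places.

-0.315

Evaluating quantity at (P_x, Y, P_z) gives Q_d = 51.6 − 0.157(6)² − 0.007(4530) + 2.7(32) = 51.6 − 5.652 − 31.71 + 86.4 = 100.638.
∂Q_d/∂Y = −0.007, so E_I = -0.007·(4530/100.638) ≈ -0.315.
E_I < 0: inferior good.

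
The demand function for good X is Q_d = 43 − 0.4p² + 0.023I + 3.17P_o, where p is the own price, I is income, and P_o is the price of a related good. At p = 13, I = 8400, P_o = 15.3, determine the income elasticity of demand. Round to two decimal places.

Evaluating quantity at (p, I, P_o) gives Q_d = 43 − 0.4(13)² + 0.023(8400) + 3.17(15.3) = 43 − 67.6 + 193.2 + 48.501 = 217.101.
∂Q_d/∂I = +0.023, so E_I = 0.023·(8400/217.101) ≈ 0.89.
E_I ∈ (0,1): normal good (necessity).

0.89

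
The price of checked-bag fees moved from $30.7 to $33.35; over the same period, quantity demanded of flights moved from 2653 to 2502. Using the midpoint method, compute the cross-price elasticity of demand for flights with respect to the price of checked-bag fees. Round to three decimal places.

%ΔQ_x = (2502 − 2653)/[(2653+2502)/2] = -151/2577.5 ≈ -0.0586.
%ΔP_y = (33.35 − 30.7)/[(30.7+33.35)/2] ≈ 0.0827.
E_xy = -0.0586/0.0827 ≈ -0.708.
E_xy < 0, so flights and checked-bag fees are complements.

-0.708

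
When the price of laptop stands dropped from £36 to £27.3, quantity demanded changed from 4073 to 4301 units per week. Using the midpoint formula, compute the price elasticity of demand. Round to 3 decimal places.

%ΔQ = (4301 − 4073)/[(4073 + 4301)/2] = 228/4187 ≈ 0.0545.
%Δp = (27.3 − 36)/[(36 + 27.3)/2] = -8.7/31.65 ≈ -0.2749.
Arc elasticity E = %ΔQ/%Δp ≈ 0.0545/-0.2749 ≈ -0.198.
|E| < 1: demand is inelastic over this range.

-0.198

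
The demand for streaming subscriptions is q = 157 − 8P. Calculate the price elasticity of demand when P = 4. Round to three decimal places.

-0.256

At P = 4, q = 125.
dq/dP = −8.
Point elasticity E = (dq/dP)·(P/q) = -8 × 4/125 ≈ -0.256.
|E| < 1, so demand is inelastic at this price.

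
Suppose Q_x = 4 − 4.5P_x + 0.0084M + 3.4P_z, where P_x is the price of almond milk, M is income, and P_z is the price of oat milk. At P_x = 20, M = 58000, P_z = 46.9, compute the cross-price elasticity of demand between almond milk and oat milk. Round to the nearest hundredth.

0.28

Evaluating quantity at (P_x, M, P_z) gives Q_x = 4 − 4.5(20) + 0.0084(58000) + 3.4(46.9) = 4 − 90 + 487.2 + 159.46 = 560.66.
∂Q_x/∂P_z = +3.4, so E_xy = 3.4·(46.9/560.66) ≈ 0.28.
E_xy > 0: the goods are substitutes.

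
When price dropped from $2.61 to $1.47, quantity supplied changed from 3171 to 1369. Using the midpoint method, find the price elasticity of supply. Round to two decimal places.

1.42

%Δq = (1369 − 3171)/[(3171 + 1369)/2] = -1802/2270 ≈ -0.7938.
%ΔP = (1.47 − 2.61)/[(2.61 + 1.47)/2] = -1.14/2.04 ≈ -0.5588.
Arc elasticity E = %Δq/%ΔP ≈ -0.7938/-0.5588 ≈ 1.42.
|E| > 1: supply is elastic over this range.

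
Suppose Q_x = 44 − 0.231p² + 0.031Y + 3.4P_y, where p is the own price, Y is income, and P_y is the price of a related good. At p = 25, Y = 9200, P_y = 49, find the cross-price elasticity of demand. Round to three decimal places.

0.474

At the given point, Q_x = 44 − 0.231(25)² + 0.031(9200) + 3.4(49) = 44 − 144.375 + 285.2 + 166.6 = 351.425.
∂Q_x/∂P_y = +3.4, so E_xy = 3.4·(49/351.425) ≈ 0.474.
E_xy > 0: the goods are substitutes.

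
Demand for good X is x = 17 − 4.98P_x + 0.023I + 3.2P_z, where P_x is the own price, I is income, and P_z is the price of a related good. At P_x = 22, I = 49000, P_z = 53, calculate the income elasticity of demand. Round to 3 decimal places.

First evaluate x: 17 − 4.98(22) + 0.023(49000) + 3.2(53) = 17 − 109.56 + 1127 + 169.6 = 1204.04.
∂x/∂I = +0.023, so E_I = 0.023·(49000/1204.04) ≈ 0.936.
E_I ∈ (0,1): normal good (necessity).

0.936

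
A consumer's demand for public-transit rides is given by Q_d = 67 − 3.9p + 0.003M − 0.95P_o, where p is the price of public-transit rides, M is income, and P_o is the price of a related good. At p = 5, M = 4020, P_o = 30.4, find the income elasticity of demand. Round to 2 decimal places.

0.39

Evaluating quantity at (p, M, P_o) gives Q_d = 67 − 3.9(5) + 0.003(4020) − 0.95(30.4) = 67 − 19.5 + 12.06 − 28.88 = 30.68.
∂Q_d/∂M = +0.003, so E_I = 0.003·(4020/30.68) ≈ 0.39.
E_I ∈ (0,1): normal good (necessity).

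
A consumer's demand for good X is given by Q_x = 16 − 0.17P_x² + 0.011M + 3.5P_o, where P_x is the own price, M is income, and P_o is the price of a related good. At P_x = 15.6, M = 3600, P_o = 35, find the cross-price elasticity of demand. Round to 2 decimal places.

0.90

Substituting, Q_x = 16 − 0.17(15.6)² + 0.011(3600) + 3.5(35) = 16 − 41.3712 + 39.6 + 122.5 = 136.7288.
∂Q_x/∂P_o = +3.5, so E_xy = 3.5·(35/136.7288) ≈ 0.90.
E_xy > 0: the goods are substitutes.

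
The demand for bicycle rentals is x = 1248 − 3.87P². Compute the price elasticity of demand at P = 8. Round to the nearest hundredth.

At P = 8, x = 1000.32.
dx/dP = −2·3.87·P = −61.92.
Point elasticity E = (dx/dP)·(P/x) = -61.92 × 8/1000.32 ≈ -0.50.
|E| < 1, so demand is inelastic at this price.

-0.50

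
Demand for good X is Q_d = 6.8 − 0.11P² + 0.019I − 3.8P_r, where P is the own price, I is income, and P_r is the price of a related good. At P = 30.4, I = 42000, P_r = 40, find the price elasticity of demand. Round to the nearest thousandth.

-0.369

First evaluate Q_d: 6.8 − 0.11(30.4)² + 0.019(42000) − 3.8(40) = 6.8 − 101.6576 + 798 − 152 = 551.1424.
∂Q_d/∂P = −2·0.11·P = -6.688, so E_p = -6.688·(30.4/551.1424) ≈ -0.369.
|E_p| < 1: demand is inelastic.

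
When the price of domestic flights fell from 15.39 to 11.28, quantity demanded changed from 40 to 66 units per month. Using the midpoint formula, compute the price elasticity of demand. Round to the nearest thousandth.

%Δq = (66 − 40)/[(40 + 66)/2] = 26/53 ≈ 0.4906.
%ΔP = (11.28 − 15.39)/[(15.39 + 11.28)/2] = -4.11/13.335 ≈ -0.3082.
Arc elasticity E = %Δq/%ΔP ≈ 0.4906/-0.3082 ≈ -1.592.
|E| > 1: demand is elastic over this range.

-1.592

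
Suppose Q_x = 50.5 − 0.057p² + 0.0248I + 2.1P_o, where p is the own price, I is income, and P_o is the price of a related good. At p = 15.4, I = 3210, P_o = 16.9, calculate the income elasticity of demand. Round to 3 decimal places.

At the given point, Q_x = 50.5 − 0.057(15.4)² + 0.0248(3210) + 2.1(16.9) = 50.5 − 13.5181 + 79.608 + 35.49 = 152.0799.
∂Q_x/∂I = +0.0248, so E_I = 0.0248·(3210/152.0799) ≈ 0.523.
E_I ∈ (0,1): normal good (necessity).

0.523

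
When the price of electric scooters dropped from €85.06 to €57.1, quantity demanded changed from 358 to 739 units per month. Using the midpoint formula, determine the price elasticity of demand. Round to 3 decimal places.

-1.766

%Δq = (739 − 358)/[(358 + 739)/2] = 381/548.5 ≈ 0.6946.
%ΔP = (57.1 − 85.06)/[(85.06 + 57.1)/2] = -27.96/71.08 ≈ -0.3934.
Arc elasticity E = %Δq/%ΔP ≈ 0.6946/-0.3934 ≈ -1.766.
|E| > 1: demand is elastic over this range.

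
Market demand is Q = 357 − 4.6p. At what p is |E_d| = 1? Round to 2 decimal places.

For linear demand Q = a − bp, E = −bp/(a − bp). |E| = 1 ⇒ bp = a − bp ⇒ p = a/(2b).
p = 357/(2·4.6) ≈ 38.80.

38.80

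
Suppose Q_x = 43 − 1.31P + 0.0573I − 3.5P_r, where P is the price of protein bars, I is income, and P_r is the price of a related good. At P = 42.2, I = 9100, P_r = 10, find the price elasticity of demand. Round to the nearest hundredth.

Substituting, Q_x = 43 − 1.31(42.2) + 0.0573(9100) − 3.5(10) = 43 − 55.282 + 521.43 − 35 = 474.148.
∂Q_x/∂P = −1.31, so E_p = (−1.31)·(42.2/474.148) ≈ -0.12.
|E_p| < 1: demand is inelastic.

-0.12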